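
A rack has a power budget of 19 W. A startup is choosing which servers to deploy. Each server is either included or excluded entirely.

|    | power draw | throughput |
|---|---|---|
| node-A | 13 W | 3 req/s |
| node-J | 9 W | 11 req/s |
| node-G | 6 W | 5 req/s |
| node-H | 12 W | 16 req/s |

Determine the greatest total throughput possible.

Allowing fractional choices, the relaxed optimum would be about 24.6, but servers are indivisible.
node-G + node-H: power draw 6 + 12 = 18 ≤ 19, throughput 5 + 16 = 21.
node-J + node-G: power draw 9 + 6 = 15 ≤ 19, throughput 11 + 5 = 16.
node-H: power draw 12 ≤ 19, throughput 16.
Best is node-G and node-H with total throughput 21.

21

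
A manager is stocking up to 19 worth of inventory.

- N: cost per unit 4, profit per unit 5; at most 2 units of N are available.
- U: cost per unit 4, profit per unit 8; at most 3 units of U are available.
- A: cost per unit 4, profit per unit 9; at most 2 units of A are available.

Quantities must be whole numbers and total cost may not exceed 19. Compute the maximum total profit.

34

Take 2×U and 2×A: cost 16 ≤ 19, profit 2·8 + 2·9 = 34.
A has the best ratio (9/4) and is taken to its limit of 2; remaining capacity is filled optimally with the others.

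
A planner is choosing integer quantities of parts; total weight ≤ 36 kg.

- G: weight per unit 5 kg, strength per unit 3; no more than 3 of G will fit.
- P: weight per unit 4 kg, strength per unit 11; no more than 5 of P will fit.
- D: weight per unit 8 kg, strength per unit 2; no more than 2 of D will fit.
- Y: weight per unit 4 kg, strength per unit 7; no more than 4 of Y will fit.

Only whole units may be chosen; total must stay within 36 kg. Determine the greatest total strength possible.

Take 5×P and 4×Y: weight 36 ≤ 36, strength 5·11 + 4·7 = 83.
P has the best ratio (11/4) and is taken to its limit of 5; remaining capacity is filled optimally with the others.

83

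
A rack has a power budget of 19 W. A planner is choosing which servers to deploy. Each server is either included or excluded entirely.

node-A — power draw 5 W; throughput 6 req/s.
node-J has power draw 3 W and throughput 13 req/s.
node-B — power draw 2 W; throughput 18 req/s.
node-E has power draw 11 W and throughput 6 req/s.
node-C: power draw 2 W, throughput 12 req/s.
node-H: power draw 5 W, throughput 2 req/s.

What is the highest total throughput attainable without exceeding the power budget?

51

Allowing fractional choices, the relaxed optimum would be about 52.8, but servers are indivisible.
node-J + node-B + node-E + node-C: power draw 3 + 2 + 11 + 2 = 18 ≤ 19, throughput 13 + 18 + 6 + 12 = 49.
node-A + node-J + node-B + node-C: power draw 5 + 3 + 2 + 2 = 12 ≤ 19, throughput 6 + 13 + 18 + 12 = 49.
node-A + node-J + node-B + node-C + node-H: power draw 5 + 3 + 2 + 2 + 5 = 17 ≤ 19, throughput 6 + 13 + 18 + 12 + 2 = 51.
Best is node-A, node-J, node-B, node-C, and node-H with total throughput 51.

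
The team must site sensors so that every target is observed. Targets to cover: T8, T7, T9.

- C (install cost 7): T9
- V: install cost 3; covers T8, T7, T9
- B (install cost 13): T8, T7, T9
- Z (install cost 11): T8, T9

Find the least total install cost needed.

3

V alone covers T8, T7, T9 — every target.
Total install cost: 3.
No cover costs less than 3.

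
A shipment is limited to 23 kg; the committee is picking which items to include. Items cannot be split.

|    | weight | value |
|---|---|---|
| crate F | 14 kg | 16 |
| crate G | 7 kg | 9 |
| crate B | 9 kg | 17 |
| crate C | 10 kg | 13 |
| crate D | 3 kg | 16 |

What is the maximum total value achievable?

46

This is a 0-1 knapsack instance.
Take crate B, crate C, and crate D: weight 9 + 10 + 3 = 22 ≤ 23, value 17 + 13 + 16 = 46.
No other feasible combination does better.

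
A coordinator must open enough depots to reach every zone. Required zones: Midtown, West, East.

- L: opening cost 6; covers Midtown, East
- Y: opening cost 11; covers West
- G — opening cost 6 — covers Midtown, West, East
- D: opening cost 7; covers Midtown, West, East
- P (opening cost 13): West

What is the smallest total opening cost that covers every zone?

6

G alone covers Midtown, West, East — every zone.
Total opening cost: 6.
No cover costs less than 6.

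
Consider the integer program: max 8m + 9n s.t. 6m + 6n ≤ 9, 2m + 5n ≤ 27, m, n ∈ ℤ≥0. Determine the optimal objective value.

9

Relaxing integrality, the LP optimum is 13.50 at (m,n) = (0, 1.5), which is not an integer point.
(m,n)=(0,1): 6·0+6·1=6≤9, 2·0+5·1=5≤27, objective 9.
(m,n)=(1,0): 6·1+6·0=6≤9, 2·1+5·0=2≤27, objective 8.
Maximum is 9 at (m,n)=(0,1).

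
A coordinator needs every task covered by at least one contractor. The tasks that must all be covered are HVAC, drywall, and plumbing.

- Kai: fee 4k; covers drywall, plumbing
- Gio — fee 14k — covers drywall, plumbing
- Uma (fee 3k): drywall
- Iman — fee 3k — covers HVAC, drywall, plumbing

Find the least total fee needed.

This is an integer covering problem.
Iman alone covers HVAC, drywall, plumbing — every task.
Total fee: 3.
No cover costs less than 3.

3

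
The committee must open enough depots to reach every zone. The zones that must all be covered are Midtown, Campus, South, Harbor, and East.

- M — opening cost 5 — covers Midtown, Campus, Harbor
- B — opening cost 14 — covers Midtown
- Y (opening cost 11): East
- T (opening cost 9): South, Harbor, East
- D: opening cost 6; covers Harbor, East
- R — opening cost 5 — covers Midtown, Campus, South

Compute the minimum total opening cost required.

This is a weighted set-cover instance.
The greedy cost-per-new-zone heuristic would pick M and T for 14, but a cheaper cover exists.
Choose D and R: together they cover Midtown, Campus, South, Harbor, East — every zone.
Total opening cost: 6 + 5 = 11.
No cover costs less than 11.

11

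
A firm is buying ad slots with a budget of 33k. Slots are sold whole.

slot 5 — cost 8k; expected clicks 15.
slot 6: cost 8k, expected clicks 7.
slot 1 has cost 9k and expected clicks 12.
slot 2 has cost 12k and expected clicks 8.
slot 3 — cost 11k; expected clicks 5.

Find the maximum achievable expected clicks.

35

This is an integer program with binary decision variables.
Allowing fractional choices, the relaxed optimum would be about 39.3, but ad slots are indivisible.
slot 5 + slot 6 + slot 1: cost 8 + 8 + 9 = 25 ≤ 33, expected clicks 15 + 7 + 12 = 34.
slot 5 + slot 1 + slot 2: cost 8 + 9 + 12 = 29 ≤ 33, expected clicks 15 + 12 + 8 = 35.
slot 5 + slot 1 + slot 3: cost 8 + 9 + 11 = 28 ≤ 33, expected clicks 15 + 12 + 5 = 32.
Best is slot 5, slot 1, and slot 2 with total expected clicks 35.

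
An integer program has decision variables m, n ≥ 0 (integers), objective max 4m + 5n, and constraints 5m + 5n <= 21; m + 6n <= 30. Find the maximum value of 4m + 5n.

The continuous relaxation peaks at (0, 4.2) with value 21.00; rounding to a feasible lattice point costs some objective.
(m,n)=(0,4) is feasible, giving 20.
(m,n)=(1,3) is feasible, giving 19.
(m,n)=(0,3) is feasible, giving 15.
Maximum is 20 at (m,n)=(0,4).

20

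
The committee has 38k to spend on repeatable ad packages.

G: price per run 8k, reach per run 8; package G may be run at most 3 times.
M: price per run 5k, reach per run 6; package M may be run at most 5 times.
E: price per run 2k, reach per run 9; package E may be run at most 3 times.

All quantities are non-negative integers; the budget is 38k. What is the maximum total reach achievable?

2×G, 3×M, and 3×E: price 37 ≤ 38, reach 2·8 + 3·6 + 3·9 = 61.
1×G, 4×M, and 3×E: price 34 ≤ 38, reach 1·8 + 4·6 + 3·9 = 59.
Best is 61.

61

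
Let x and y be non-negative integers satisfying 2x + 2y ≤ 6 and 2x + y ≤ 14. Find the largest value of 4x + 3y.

(x,y)=(3,0): 2·3+2·0=6≤6, 2·3+1·0=6≤14, objective 12.
(x,y)=(2,1): 2·2+2·1=6≤6, 2·2+1·1=5≤14, objective 11.
(x,y)=(2,0): 2·2+2·0=4≤6, 2·2+1·0=4≤14, objective 8.
No feasible integer point exceeds 12.

12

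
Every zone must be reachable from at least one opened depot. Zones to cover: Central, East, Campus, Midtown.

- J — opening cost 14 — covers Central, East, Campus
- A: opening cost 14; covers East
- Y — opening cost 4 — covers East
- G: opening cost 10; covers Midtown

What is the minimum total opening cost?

This is an integer covering problem.
The greedy cost-per-new-zone heuristic would pick Y, J, and G for 28, but a cheaper cover exists.
Choose J and G: together they cover Central, East, Campus, Midtown — every zone.
Total opening cost: 14 + 10 = 24.
No cover costs less than 24.

24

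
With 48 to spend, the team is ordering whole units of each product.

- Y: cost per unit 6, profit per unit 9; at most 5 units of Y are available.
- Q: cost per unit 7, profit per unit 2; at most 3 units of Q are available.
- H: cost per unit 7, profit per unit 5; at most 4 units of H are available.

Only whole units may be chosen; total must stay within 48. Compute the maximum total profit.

55

Take 5×Y and 2×H: cost 44 ≤ 48, profit 5·9 + 2·5 = 55.
Y has the best ratio (9/6) and is taken to its limit of 5; remaining capacity is filled optimally with the others.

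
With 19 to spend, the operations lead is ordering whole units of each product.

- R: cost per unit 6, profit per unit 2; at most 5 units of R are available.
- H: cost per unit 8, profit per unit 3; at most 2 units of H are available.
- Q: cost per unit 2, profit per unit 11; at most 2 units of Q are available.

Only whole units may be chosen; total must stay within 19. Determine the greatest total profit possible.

Q has the best ratio (11/2); taking only Q gives at most 2×11 = 22 (stopped by the supply cap of 2).
Mixing does better — 1×R, 1×H, and 2×Q: cost 18 ≤ 19, profit 1·2 + 1·3 + 2·11 = 27.

27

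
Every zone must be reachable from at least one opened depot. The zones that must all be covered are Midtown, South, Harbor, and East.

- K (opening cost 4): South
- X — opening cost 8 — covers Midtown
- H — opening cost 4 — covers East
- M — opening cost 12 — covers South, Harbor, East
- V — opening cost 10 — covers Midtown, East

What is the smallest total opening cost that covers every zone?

20

This is a weighted set-cover instance.
The greedy cost-per-new-zone heuristic would pick K, H, X, and M for 28, but a cheaper cover exists.
Choose X and M: together they cover Midtown, South, Harbor, East — every zone.
Total opening cost: 8 + 12 = 20.
No cover costs less than 20.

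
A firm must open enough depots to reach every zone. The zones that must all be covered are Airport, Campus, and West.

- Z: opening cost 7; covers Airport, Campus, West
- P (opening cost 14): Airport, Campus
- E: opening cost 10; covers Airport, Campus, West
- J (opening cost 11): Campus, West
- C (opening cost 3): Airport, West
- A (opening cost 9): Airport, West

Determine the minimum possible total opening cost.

7

Z alone covers Airport, Campus, West — every zone.
Total opening cost: 7.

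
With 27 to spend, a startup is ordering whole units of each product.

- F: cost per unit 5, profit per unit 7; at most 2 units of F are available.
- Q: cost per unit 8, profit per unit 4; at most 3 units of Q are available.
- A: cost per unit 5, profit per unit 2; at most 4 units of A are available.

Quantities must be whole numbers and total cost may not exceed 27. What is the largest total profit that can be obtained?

22

This is a bounded integer knapsack.
2×F and 2×Q: cost 26 ≤ 27, profit 2·7 + 2·4 = 22.
2×F and 3×A: cost 25 ≤ 27, profit 2·7 + 3·2 = 20.
Best is 22.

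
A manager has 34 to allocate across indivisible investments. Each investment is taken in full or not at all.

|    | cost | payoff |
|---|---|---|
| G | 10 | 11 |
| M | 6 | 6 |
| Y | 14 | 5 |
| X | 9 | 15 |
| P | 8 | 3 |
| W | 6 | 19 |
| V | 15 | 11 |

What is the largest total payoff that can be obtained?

51

Take G, M, X, and W: cost 10 + 6 + 9 + 6 = 31 ≤ 34, payoff 11 + 6 + 15 + 19 = 51.
No other feasible combination does better.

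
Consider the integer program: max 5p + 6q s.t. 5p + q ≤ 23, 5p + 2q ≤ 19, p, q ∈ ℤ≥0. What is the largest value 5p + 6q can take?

(p,q)=(0,9) is feasible, giving 54.
(p,q)=(0,8) is feasible, giving 48.
Maximum is 54 at (p,q)=(0,9).

54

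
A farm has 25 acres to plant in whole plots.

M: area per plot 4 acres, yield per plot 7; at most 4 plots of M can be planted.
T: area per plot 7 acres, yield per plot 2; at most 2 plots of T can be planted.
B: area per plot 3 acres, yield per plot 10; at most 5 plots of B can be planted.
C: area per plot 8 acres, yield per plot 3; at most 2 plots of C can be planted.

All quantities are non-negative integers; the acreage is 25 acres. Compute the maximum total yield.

B has the best ratio (10/3); taking only B gives at most 5×10 = 50 (stopped by the supply cap of 5).
Mixing does better — 2×M and 5×B: area 23 ≤ 25, yield 2·7 + 5·10 = 64.

64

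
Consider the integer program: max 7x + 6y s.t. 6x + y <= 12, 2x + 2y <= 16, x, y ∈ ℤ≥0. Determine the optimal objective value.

Relaxing integrality, the LP optimum is 48.80 at (x,y) = (0.8, 7.2), which is not an integer point.
(x,y)=(0,8): 6·0+1·8=8≤12, 2·0+2·8=16≤16, objective 48.
(x,y)=(1,6): 6·1+1·6=12≤12, 2·1+2·6=14≤16, objective 43.
(x,y)=(0,7): 6·0+1·7=7≤12, 2·0+2·7=14≤16, objective 42.
No feasible integer point exceeds 48.

48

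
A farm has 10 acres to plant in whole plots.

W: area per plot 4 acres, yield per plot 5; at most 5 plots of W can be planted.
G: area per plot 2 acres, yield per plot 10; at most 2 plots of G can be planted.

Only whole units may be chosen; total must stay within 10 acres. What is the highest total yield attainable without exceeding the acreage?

25

G has the best ratio (10/2); taking only G gives at most 2×10 = 20 (stopped by the supply cap of 2).
Mixing does better — 1×W and 2×G: area 8 ≤ 10, yield 1·5 + 2·10 = 25.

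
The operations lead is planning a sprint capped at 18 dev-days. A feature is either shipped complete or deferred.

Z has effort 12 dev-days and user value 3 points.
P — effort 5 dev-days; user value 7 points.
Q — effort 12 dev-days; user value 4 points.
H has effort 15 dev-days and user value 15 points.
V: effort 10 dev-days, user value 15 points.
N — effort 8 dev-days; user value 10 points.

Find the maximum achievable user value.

This is a 0-1 knapsack instance.
Allowing fractional choices, the relaxed optimum would be about 25.8, but features are indivisible.
V + N: effort 10 + 8 = 18 ≤ 18, user value 15 + 10 = 25.
P + V: effort 5 + 10 = 15 ≤ 18, user value 7 + 15 = 22.
P + N: effort 5 + 8 = 13 ≤ 18, user value 7 + 10 = 17.
Best is V and N with total user value 25.

25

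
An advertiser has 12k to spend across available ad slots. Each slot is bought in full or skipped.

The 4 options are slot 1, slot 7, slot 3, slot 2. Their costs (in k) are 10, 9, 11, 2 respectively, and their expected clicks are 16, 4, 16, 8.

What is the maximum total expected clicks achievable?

slot 3: cost 11 ≤ 12, expected clicks 16.
slot 1 + slot 2: cost 10 + 2 = 12 ≤ 12, expected clicks 16 + 8 = 24.
slot 1: cost 10 ≤ 12, expected clicks 16.
Best is slot 1 and slot 2 with total expected clicks 24.

24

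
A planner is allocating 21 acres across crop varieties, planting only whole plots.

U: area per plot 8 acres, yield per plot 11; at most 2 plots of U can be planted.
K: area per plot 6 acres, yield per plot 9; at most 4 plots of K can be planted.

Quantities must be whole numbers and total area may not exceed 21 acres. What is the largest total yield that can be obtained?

29

This is a bounded integer knapsack.
K has the best ratio (9/6); taking only K gives at most 3×9 = 27 (stopped by the area limit).
Mixing does better — 1×U and 2×K: area 20 ≤ 21, yield 1·11 + 2·9 = 29.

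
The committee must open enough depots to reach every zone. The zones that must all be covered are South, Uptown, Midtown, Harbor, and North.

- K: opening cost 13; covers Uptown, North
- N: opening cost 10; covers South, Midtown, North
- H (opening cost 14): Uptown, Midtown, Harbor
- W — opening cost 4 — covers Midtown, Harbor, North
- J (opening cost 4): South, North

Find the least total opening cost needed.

18

The greedy cost-per-new-zone heuristic would pick W, J, and K for 21, but a cheaper cover exists.
Choose H and J: together they cover South, Uptown, Midtown, Harbor, North — every zone.
Total opening cost: 14 + 4 = 18.
No cover costs less than 18.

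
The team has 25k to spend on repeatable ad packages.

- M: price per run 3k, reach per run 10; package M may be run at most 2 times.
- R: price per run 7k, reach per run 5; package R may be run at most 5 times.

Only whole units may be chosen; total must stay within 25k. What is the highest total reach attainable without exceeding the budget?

This is a bounded integer knapsack.
M has the best ratio (10/3); taking only M gives at most 2×10 = 20 (stopped by the supply cap of 2).
Mixing does better — 2×M and 2×R: price 20 ≤ 25, reach 2·10 + 2·5 = 30.

30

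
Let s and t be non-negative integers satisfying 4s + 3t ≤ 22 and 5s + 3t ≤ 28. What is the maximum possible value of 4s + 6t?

42

(s,t)=(0,7): 4·0+3·7=21≤22, 5·0+3·7=21≤28, objective 42.
(s,t)=(1,6): 4·1+3·6=22≤22, 5·1+3·6=23≤28, objective 40.
(s,t)=(0,6): 4·0+3·6=18≤22, 5·0+3·6=18≤28, objective 36.
No feasible integer point exceeds 42.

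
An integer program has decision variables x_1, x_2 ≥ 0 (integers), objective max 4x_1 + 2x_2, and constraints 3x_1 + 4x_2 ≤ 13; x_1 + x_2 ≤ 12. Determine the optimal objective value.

(x_1,x_2)=(4,0): 3·4+4·0=12≤13, 1·4+1·0=4≤12, objective 16.
(x_1,x_2)=(3,1): 3·3+4·1=13≤13, 1·3+1·1=4≤12, objective 14.
(x_1,x_2)=(3,0): 3·3+4·0=9≤13, 1·3+1·0=3≤12, objective 12.
No feasible integer point exceeds 16.

16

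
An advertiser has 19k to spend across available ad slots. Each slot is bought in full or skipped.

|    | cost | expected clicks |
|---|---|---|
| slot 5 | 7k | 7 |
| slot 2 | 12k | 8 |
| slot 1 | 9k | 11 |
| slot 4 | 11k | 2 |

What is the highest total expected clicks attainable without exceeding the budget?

Treat it as a binary knapsack problem.
Take slot 5 and slot 1: cost 7 + 9 = 16 ≤ 19, expected clicks 7 + 11 = 18.
No other feasible combination does better.

18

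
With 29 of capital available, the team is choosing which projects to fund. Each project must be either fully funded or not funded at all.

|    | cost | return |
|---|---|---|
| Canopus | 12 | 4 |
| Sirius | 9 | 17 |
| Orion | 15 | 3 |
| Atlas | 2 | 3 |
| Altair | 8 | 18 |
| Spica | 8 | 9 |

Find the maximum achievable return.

47

Sirius + Atlas + Altair + Spica: cost 9 + 2 + 8 + 8 = 27 ≤ 29, return 17 + 3 + 18 + 9 = 47.
Canopus + Sirius + Altair: cost 12 + 9 + 8 = 29 ≤ 29, return 4 + 17 + 18 = 39.
Sirius + Altair + Spica: cost 9 + 8 + 8 = 25 ≤ 29, return 17 + 18 + 9 = 44.
Best is Sirius, Atlas, Altair, and Spica with total return 47.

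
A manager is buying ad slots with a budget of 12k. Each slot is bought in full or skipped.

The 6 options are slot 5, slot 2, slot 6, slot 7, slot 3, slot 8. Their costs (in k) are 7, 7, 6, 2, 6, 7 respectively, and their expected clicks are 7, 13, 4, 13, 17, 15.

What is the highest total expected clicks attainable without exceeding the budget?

Allowing fractional choices, the relaxed optimum would be about 38.6, but ad slots are indivisible.
slot 7 + slot 3: cost 2 + 6 = 8 ≤ 12, expected clicks 13 + 17 = 30.
slot 7 + slot 8: cost 2 + 7 = 9 ≤ 12, expected clicks 13 + 15 = 28.
Best is slot 7 and slot 3 with total expected clicks 30.

30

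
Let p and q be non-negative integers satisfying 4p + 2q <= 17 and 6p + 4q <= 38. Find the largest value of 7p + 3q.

28

Relaxing integrality, the LP optimum is 29.75 at (p,q) = (4.25, 0), which is not an integer point.
(p,q)=(4,0): 4·4+2·0=16≤17, 6·4+4·0=24≤38, objective 28.
(p,q)=(3,1): 4·3+2·1=14≤17, 6·3+4·1=22≤38, objective 24.
(p,q)=(3,0): 4·3+2·0=12≤17, 6·3+4·0=18≤38, objective 21.
The best lattice point is (4,0), giving 28.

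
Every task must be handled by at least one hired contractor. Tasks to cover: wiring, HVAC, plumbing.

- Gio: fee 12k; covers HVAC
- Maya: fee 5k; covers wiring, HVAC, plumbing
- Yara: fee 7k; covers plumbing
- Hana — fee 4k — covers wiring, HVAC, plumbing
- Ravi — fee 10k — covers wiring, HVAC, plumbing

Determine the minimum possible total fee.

Hana alone covers wiring, HVAC, plumbing — every task.
Total fee: 4.
No cover costs less than 4.

4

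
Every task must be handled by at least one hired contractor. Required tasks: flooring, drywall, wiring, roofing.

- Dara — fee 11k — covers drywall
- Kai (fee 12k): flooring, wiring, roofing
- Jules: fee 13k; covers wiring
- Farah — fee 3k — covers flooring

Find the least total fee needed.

The greedy cost-per-new-task heuristic would pick Farah, Kai, and Dara for 26, but a cheaper cover exists.
Choose Dara and Kai: together they cover flooring, drywall, wiring, roofing — every task.
Total fee: 11 + 12 = 23.
No cover costs less than 23.

23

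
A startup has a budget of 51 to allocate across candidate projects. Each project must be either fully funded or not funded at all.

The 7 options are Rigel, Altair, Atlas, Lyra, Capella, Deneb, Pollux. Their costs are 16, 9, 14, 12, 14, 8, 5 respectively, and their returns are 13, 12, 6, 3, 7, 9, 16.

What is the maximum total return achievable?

53

This is a 0-1 knapsack instance.
Altair + Atlas + Capella + Deneb + Pollux: cost 9 + 14 + 14 + 8 + 5 = 50 ≤ 51, return 12 + 6 + 7 + 9 + 16 = 50.
Rigel + Altair + Lyra + Deneb + Pollux: cost 16 + 9 + 12 + 8 + 5 = 50 ≤ 51, return 13 + 12 + 3 + 9 + 16 = 53.
Rigel + Altair + Deneb + Pollux: cost 16 + 9 + 8 + 5 = 38 ≤ 51, return 13 + 12 + 9 + 16 = 50.
Best is Rigel, Altair, Lyra, Deneb, and Pollux with total return 53.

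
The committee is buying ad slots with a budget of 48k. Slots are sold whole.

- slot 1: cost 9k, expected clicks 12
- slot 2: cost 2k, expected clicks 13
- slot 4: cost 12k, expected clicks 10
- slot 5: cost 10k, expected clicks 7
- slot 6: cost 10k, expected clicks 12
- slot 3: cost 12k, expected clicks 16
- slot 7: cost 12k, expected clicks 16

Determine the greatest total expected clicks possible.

69

This is an integer program with binary decision variables.
Take slot 1, slot 2, slot 6, slot 3, and slot 7: cost 9 + 2 + 10 + 12 + 12 = 45 ≤ 48, expected clicks 12 + 13 + 12 + 16 + 16 = 69.
No other feasible combination does better.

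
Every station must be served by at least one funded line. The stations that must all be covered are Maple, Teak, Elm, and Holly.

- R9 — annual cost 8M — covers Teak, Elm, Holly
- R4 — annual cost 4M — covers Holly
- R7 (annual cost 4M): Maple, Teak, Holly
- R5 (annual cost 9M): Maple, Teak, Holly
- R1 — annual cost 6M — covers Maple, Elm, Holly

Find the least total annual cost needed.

Choose R7 and R1: together they cover Maple, Teak, Elm, Holly — every station.
Total annual cost: 4 + 6 = 10.
No cover costs less than 10.

10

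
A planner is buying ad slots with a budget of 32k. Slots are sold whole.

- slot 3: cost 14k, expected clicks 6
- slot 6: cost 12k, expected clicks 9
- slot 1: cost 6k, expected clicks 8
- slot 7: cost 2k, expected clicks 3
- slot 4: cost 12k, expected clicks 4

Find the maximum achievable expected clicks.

Treat it as a binary knapsack problem.
slot 6 + slot 1 + slot 7 + slot 4: cost 12 + 6 + 2 + 12 = 32 ≤ 32, expected clicks 9 + 8 + 3 + 4 = 24.
slot 6 + slot 1 + slot 4: cost 12 + 6 + 12 = 30 ≤ 32, expected clicks 9 + 8 + 4 = 21.
slot 3 + slot 6 + slot 1: cost 14 + 12 + 6 = 32 ≤ 32, expected clicks 6 + 9 + 8 = 23.
Best is slot 6, slot 1, slot 7, and slot 4 with total expected clicks 24.

24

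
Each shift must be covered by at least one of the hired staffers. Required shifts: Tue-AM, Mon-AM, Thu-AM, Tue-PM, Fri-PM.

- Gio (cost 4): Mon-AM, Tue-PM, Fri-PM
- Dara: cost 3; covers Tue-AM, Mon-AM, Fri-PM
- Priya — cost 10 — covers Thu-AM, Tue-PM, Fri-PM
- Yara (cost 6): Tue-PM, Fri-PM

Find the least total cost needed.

Choose Dara and Priya: together they cover Tue-AM, Mon-AM, Thu-AM, Tue-PM, Fri-PM — every shift.
Total cost: 3 + 10 = 13.

13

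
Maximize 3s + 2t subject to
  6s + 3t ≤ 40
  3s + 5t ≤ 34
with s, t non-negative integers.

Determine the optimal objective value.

21

(s,t)=(5,3): 6·5+3·3=39≤40, 3·5+5·3=30≤34, objective 21.
(s,t)=(4,4): 6·4+3·4=36≤40, 3·4+5·4=32≤34, objective 20.
(s,t)=(3,5): 6·3+3·5=33≤40, 3·3+5·5=34≤34, objective 19.
No feasible integer point exceeds 21.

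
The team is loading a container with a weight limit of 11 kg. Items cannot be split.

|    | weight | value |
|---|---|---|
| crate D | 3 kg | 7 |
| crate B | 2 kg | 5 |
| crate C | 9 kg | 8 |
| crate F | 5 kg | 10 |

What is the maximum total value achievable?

This is an integer program with binary decision variables.
Allowing fractional choices, the relaxed optimum would be about 22.9, but items are indivisible.
crate D + crate F: weight 3 + 5 = 8 ≤ 11, value 7 + 10 = 17.
crate D + crate B + crate F: weight 3 + 2 + 5 = 10 ≤ 11, value 7 + 5 + 10 = 22.
crate B + crate F: weight 2 + 5 = 7 ≤ 11, value 5 + 10 = 15.
Best is crate D, crate B, and crate F with total value 22.

22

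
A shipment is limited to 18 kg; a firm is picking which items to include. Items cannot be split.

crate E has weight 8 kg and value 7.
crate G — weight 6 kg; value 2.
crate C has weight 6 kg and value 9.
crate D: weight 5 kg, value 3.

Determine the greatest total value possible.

16

Take crate E and crate C: weight 8 + 6 = 14 ≤ 18, value 7 + 9 = 16.
No other feasible combination does better.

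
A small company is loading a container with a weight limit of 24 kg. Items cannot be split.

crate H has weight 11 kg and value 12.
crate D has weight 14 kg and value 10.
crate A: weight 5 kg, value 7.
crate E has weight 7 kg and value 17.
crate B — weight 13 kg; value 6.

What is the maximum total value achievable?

36

Allowing fractional choices, the relaxed optimum would be about 36.7, but items are indivisible.
crate H + crate A + crate E: weight 11 + 5 + 7 = 23 ≤ 24, value 12 + 7 + 17 = 36.
crate D + crate E: weight 14 + 7 = 21 ≤ 24, value 10 + 17 = 27.
crate H + crate E: weight 11 + 7 = 18 ≤ 24, value 12 + 17 = 29.
Best is crate H, crate A, and crate E with total value 36.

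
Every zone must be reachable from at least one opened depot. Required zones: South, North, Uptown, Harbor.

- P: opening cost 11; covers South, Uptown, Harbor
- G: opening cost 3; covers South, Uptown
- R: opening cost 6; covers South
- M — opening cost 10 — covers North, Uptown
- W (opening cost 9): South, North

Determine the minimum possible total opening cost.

20

This is an integer covering problem.
Choose P and W: together they cover South, North, Uptown, Harbor — every zone.
Total opening cost: 11 + 9 = 20.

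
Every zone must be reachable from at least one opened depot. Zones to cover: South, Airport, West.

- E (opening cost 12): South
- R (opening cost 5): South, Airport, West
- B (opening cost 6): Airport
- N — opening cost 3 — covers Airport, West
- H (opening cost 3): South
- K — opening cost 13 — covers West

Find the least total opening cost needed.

R alone covers South, Airport, West — every zone.
Total opening cost: 5.

5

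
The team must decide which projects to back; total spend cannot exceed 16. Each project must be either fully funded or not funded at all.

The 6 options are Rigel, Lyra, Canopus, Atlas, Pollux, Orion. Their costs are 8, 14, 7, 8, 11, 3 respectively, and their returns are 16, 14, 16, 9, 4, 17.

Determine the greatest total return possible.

Rigel + Orion: cost 8 + 3 = 11 ≤ 16, return 16 + 17 = 33.
Canopus + Orion: cost 7 + 3 = 10 ≤ 16, return 16 + 17 = 33.
The maximum return is 33; one optimal choice is Canopus and Orion.

33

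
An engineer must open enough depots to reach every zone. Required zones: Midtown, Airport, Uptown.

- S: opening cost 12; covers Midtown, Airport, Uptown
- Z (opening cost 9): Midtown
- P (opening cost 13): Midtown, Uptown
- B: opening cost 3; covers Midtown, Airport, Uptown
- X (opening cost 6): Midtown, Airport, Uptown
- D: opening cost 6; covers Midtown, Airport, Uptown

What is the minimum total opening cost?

3

B alone covers Midtown, Airport, Uptown — every zone.
Total opening cost: 3.
No cover costs less than 3.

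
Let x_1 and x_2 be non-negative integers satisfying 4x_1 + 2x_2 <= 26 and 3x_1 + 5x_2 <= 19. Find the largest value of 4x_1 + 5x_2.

24

Relaxing integrality, the LP optimum is 25.33 at (x_1,x_2) = (6.33, 0), which is not an integer point.
(x_1,x_2)=(6,0) is feasible, giving 24.
(x_1,x_2)=(5,0) is feasible, giving 20.
The best lattice point is (6,0), giving 24.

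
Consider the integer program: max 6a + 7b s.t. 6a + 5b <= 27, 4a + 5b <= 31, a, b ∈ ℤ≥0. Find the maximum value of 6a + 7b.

35

Relaxing integrality, the LP optimum is 37.80 at (a,b) = (0, 5.4), which is not an integer point.
(a,b)=(0,5): 6·0+5·5=25≤27, 4·0+5·5=25≤31, objective 35.
(a,b)=(1,4): 6·1+5·4=26≤27, 4·1+5·4=24≤31, objective 34.
(a,b)=(0,4): 6·0+5·4=20≤27, 4·0+5·4=20≤31, objective 28.
No feasible integer point exceeds 35.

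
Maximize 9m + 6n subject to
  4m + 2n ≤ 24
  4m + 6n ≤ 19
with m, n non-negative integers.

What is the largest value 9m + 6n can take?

36

The continuous relaxation peaks at (4.75, 0) with value 42.75; rounding to a feasible lattice point costs some objective.
(m,n)=(4,0): 4·4+2·0=16≤24, 4·4+6·0=16≤19, objective 36.
(m,n)=(3,1): 4·3+2·1=14≤24, 4·3+6·1=18≤19, objective 33.
(m,n)=(3,0): 4·3+2·0=12≤24, 4·3+6·0=12≤19, objective 27.
Maximum is 36 at (m,n)=(4,0).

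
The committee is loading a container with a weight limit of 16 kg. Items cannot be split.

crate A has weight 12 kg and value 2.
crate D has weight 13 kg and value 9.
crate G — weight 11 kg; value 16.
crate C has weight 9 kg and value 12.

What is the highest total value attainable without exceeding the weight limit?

16

Allowing fractional choices, the relaxed optimum would be about 22.7, but items are indivisible.
crate G: weight 11 ≤ 16, value 16.
crate C: weight 9 ≤ 16, value 12.
crate D: weight 13 ≤ 16, value 9.
Best is crate G with total value 16.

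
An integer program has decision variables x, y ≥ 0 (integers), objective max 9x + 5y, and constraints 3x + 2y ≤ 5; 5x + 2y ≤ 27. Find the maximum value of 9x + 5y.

The continuous relaxation peaks at (1.67, 0) with value 15.00; rounding to a feasible lattice point costs some objective.
(x,y)=(1,1): 3·1+2·1=5≤5, 5·1+2·1=7≤27, objective 14.
(x,y)=(0,2): 3·0+2·2=4≤5, 5·0+2·2=4≤27, objective 10.
(x,y)=(1,0): 3·1+2·0=3≤5, 5·1+2·0=5≤27, objective 9.
No feasible integer point exceeds 14.

14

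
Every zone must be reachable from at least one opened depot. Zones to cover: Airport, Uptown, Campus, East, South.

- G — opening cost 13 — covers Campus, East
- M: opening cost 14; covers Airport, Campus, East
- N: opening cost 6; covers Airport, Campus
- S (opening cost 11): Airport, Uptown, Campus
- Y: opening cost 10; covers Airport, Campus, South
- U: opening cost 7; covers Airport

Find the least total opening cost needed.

This is an integer covering problem.
The greedy cost-per-new-zone heuristic would pick N, Y, S, and G for 40, but a cheaper cover exists.
Choose G, S, and Y: together they cover Airport, Uptown, Campus, East, South — every zone.
Total opening cost: 13 + 11 + 10 = 34.
No cover costs less than 34.

34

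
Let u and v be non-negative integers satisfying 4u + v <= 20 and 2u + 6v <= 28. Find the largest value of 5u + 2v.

(u,v)=(4,3) is feasible, giving 26.
(u,v)=(4,2) is feasible, giving 24.
(u,v)=(3,3) is feasible, giving 21.
(u,v)=(3,2) is feasible, giving 19.
The best lattice point is (4,3), giving 26.

26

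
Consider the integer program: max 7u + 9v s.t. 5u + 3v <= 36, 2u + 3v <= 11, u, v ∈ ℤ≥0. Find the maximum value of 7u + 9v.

37

(u,v)=(4,1) is feasible, giving 37.
(u,v)=(5,0) is feasible, giving 35.
(u,v)=(3,1) is feasible, giving 30.
The best lattice point is (4,1), giving 37.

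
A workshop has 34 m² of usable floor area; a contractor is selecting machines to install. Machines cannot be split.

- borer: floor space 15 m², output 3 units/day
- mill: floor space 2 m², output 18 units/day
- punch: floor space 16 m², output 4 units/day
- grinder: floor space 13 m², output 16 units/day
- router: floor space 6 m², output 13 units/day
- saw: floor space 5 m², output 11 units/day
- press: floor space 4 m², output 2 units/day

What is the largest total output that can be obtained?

60

Treat it as a binary knapsack problem.
Allowing fractional choices, the relaxed optimum would be about 61.0, but machines are indivisible.
mill + grinder + router + saw + press: floor space 2 + 13 + 6 + 5 + 4 = 30 ≤ 34, output 18 + 16 + 13 + 11 + 2 = 60.
mill + grinder + router + saw: floor space 2 + 13 + 6 + 5 = 26 ≤ 34, output 18 + 16 + 13 + 11 = 58.
Best is mill, grinder, router, saw, and press with total output 60.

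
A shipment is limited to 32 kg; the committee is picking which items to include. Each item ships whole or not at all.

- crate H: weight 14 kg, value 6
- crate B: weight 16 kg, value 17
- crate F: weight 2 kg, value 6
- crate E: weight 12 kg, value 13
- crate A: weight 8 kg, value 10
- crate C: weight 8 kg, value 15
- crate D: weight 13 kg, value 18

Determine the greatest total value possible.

Take crate F, crate A, crate C, and crate D: weight 2 + 8 + 8 + 13 = 31 ≤ 32, value 6 + 10 + 15 + 18 = 49.
No other feasible combination does better.

49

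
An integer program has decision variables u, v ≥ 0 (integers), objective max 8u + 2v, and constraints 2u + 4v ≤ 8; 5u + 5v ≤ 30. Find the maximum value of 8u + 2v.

(u,v)=(4,0): 2·4+4·0=8≤8, 5·4+5·0=20≤30, objective 32.
(u,v)=(3,0): 2·3+4·0=6≤8, 5·3+5·0=15≤30, objective 24.
The best lattice point is (4,0), giving 32.

32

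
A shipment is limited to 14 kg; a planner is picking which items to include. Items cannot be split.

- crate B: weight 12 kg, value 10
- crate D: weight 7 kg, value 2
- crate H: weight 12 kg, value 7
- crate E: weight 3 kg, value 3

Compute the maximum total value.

Allowing fractional choices, the relaxed optimum would be about 12.2, but items are indivisible.
crate B: weight 12 ≤ 14, value 10.
crate D + crate E: weight 7 + 3 = 10 ≤ 14, value 2 + 3 = 5.
crate H: weight 12 ≤ 14, value 7.
Best is crate B with total value 10.

10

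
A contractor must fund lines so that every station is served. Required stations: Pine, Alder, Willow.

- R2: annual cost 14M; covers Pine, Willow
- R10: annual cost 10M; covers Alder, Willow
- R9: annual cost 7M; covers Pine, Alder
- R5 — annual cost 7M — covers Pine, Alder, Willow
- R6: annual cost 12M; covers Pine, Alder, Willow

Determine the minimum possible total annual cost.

7

This is a weighted set-cover instance.
R5 alone covers Pine, Alder, Willow — every station.
Total annual cost: 7.
No cover costs less than 7.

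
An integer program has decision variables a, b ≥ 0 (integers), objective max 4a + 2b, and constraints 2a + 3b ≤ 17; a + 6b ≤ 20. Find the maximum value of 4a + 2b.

32

Relaxing integrality, the LP optimum is 34.00 at (a,b) = (8.5, 0), which is not an integer point.
(a,b)=(8,0): 2·8+3·0=16≤17, 1·8+6·0=8≤20, objective 32.
(a,b)=(7,1): 2·7+3·1=17≤17, 1·7+6·1=13≤20, objective 30.
(a,b)=(7,0): 2·7+3·0=14≤17, 1·7+6·0=7≤20, objective 28.
Maximum is 32 at (a,b)=(8,0).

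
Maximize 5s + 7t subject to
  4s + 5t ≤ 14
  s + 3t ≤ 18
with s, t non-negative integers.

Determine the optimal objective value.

Relaxing integrality, the LP optimum is 19.60 at (s,t) = (0, 2.8), which is not an integer point.
(s,t)=(1,2): 4·1+5·2=14≤14, 1·1+3·2=7≤18, objective 19.
(s,t)=(2,1): 4·2+5·1=13≤14, 1·2+3·1=5≤18, objective 17.
No feasible integer point exceeds 19.

19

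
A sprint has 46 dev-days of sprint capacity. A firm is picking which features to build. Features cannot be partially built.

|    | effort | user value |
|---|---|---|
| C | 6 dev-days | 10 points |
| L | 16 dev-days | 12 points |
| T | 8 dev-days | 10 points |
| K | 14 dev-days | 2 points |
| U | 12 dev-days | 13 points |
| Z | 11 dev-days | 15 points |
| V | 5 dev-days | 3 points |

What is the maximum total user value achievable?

Allowing fractional choices, the relaxed optimum would be about 54.8, but features are indivisible.
C + T + U + Z + V: effort 6 + 8 + 12 + 11 + 5 = 42 ≤ 46, user value 10 + 10 + 13 + 15 + 3 = 51.
C + L + U + Z: effort 6 + 16 + 12 + 11 = 45 ≤ 46, user value 10 + 12 + 13 + 15 = 50.
Best is C, T, U, Z, and V with total user value 51.

51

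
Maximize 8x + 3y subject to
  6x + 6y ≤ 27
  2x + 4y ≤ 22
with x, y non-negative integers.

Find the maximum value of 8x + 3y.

The continuous relaxation peaks at (4.5, 0) with value 36.00; rounding to a feasible lattice point costs some objective.
(x,y)=(4,0): 6·4+6·0=24≤27, 2·4+4·0=8≤22, objective 32.
(x,y)=(3,1): 6·3+6·1=24≤27, 2·3+4·1=10≤22, objective 27.
(x,y)=(3,0): 6·3+6·0=18≤27, 2·3+4·0=6≤22, objective 24.
The best lattice point is (4,0), giving 32.

32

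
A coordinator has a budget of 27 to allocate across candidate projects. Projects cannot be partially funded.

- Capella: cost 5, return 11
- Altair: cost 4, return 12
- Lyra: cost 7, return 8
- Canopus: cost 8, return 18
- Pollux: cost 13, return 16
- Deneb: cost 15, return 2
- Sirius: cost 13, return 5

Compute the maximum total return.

49

Capella + Altair + Lyra + Canopus: cost 5 + 4 + 7 + 8 = 24 ≤ 27, return 11 + 12 + 8 + 18 = 49.
Altair + Canopus + Pollux: cost 4 + 8 + 13 = 25 ≤ 27, return 12 + 18 + 16 = 46.
Best is Capella, Altair, Lyra, and Canopus with total return 49.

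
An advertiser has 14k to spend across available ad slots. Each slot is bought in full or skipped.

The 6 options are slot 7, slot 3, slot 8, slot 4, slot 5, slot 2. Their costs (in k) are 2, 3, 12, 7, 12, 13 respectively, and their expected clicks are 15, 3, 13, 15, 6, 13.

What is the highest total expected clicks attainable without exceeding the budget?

33

This is a 0-1 knapsack instance.
slot 7 + slot 4: cost 2 + 7 = 9 ≤ 14, expected clicks 15 + 15 = 30.
slot 7 + slot 3 + slot 4: cost 2 + 3 + 7 = 12 ≤ 14, expected clicks 15 + 3 + 15 = 33.
slot 7 + slot 8: cost 2 + 12 = 14 ≤ 14, expected clicks 15 + 13 = 28.
Best is slot 7, slot 3, and slot 4 with total expected clicks 33.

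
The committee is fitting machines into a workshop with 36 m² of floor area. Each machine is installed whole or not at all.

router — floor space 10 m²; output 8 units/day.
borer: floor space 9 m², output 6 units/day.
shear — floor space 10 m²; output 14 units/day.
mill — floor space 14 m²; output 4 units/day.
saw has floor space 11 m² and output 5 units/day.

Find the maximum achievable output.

28

Take router, borer, and shear: floor space 10 + 9 + 10 = 29 ≤ 36, output 8 + 6 + 14 = 28.
No other feasible combination does better.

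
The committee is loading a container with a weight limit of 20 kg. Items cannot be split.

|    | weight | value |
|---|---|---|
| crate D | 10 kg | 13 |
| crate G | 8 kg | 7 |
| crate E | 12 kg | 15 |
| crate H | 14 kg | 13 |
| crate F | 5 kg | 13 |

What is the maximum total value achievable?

Allowing fractional choices, the relaxed optimum would be about 32.2, but items are indivisible.
crate D + crate F: weight 10 + 5 = 15 ≤ 20, value 13 + 13 = 26.
crate H + crate F: weight 14 + 5 = 19 ≤ 20, value 13 + 13 = 26.
crate E + crate F: weight 12 + 5 = 17 ≤ 20, value 15 + 13 = 28.
Best is crate E and crate F with total value 28.

28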